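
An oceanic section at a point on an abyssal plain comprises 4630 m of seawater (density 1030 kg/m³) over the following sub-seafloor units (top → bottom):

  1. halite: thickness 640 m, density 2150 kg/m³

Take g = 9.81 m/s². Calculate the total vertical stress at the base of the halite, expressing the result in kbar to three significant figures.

0.603 kbar

seawater: 1030 kg/m³ × 9.81 m/s² × 4630 m = 4.678×10^7 Pa = 0.4678 kbar
halite: 2150 kg/m³ × 9.81 m/s² × 640 m = 1.350×10^7 Pa = 0.1350 kbar
Total = 0.4678 + 0.1350 = 0.60281 kbar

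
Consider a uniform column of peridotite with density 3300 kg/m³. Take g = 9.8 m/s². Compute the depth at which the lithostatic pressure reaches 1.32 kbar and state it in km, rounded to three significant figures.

4.08 km

h = P/(ρg) = 1.32 kbar / (3300 kg/m³ × 9.8 m/s²) = 1.320×10^8 Pa / 32340 Pa/m = 4081.6 m
= 4.0816 km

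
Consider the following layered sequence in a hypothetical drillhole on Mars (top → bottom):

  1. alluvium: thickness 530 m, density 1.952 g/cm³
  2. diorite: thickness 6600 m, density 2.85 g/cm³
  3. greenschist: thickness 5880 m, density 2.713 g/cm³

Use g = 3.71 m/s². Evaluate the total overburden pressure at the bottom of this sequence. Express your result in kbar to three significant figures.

alluvium: 1952 kg/m³ × 3.71 m/s² × 530 m = 3.838×10^6 Pa = 0.03838 kbar
diorite: 2850 kg/m³ × 3.71 m/s² × 6600 m = 6.979×10^7 Pa = 0.6979 kbar
greenschist: 2713 kg/m³ × 3.71 m/s² × 5880 m = 5.918×10^7 Pa = 0.5918 kbar
Total = 0.03838 + 0.6979 + 0.5918 = 1.3281 kbar

1.33 kbar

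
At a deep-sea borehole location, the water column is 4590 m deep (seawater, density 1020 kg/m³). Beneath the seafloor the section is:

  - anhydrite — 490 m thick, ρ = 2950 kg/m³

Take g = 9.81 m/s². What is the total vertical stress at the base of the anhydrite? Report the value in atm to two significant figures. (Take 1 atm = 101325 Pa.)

seawater: 1020 kg/m³ × 9.81 m/s² × 4590 m = 4.593×10^7 Pa = 453.3 atm
anhydrite: 2950 kg/m³ × 9.81 m/s² × 490 m = 1.418×10^7 Pa = 139.9 atm
Total = 453.3 + 139.9 = 593.23 atm

590 atm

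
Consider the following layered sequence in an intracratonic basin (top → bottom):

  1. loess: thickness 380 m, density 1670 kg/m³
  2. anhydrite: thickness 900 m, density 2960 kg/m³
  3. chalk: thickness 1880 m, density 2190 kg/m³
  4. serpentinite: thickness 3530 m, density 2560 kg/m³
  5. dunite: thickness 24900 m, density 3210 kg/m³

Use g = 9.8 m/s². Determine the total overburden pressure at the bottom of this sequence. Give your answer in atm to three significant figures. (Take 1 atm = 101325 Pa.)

loess: 1670 kg/m³ × 9.8 m/s² × 380 m = 6.219×10^6 Pa = 61.38 atm
anhydrite: 2960 kg/m³ × 9.8 m/s² × 900 m = 2.611×10^7 Pa = 257.7 atm
chalk: 2190 kg/m³ × 9.8 m/s² × 1880 m = 4.035×10^7 Pa = 398.2 atm
serpentinite: 2560 kg/m³ × 9.8 m/s² × 3530 m = 8.856×10^7 Pa = 874.0 atm
dunite: 3210 kg/m³ × 9.8 m/s² × 24900 m = 7.833×10^8 Pa = 7731 atm
Total = 61.38 + 257.7 + 398.2 + 874.0 + 7731 = 9321.9 atm

9320 atm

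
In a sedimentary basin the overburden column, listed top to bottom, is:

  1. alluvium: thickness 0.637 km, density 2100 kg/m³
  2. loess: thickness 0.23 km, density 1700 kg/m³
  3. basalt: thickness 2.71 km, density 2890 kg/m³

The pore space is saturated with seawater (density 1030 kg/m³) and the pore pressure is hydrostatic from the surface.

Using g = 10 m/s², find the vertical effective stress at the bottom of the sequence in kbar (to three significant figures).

0.588 kbar

Overburden (lithostatic) stress σ_v:
alluvium: 2100 kg/m³ × 10 m/s² × 637 m = 1.338×10^7 Pa = 13.38 MPa
loess: 1700 kg/m³ × 10 m/s² × 230 m = 3.910×10^6 Pa = 3.910 MPa
basalt: 2890 kg/m³ × 10 m/s² × 2710 m = 7.832×10^7 Pa = 78.32 MPa
Total = 13.38 + 3.910 + 78.32 = 95.606 MPa
Pore pressure P_p = 1030 kg/m³ × 10 m/s² × 3577 m = 3.684×10^7 Pa = 36.84 MPa
Effective stress σ' = σ_v − P_p = 95.61 − 36.84 = 58.763 MPa = 0.58763 kbar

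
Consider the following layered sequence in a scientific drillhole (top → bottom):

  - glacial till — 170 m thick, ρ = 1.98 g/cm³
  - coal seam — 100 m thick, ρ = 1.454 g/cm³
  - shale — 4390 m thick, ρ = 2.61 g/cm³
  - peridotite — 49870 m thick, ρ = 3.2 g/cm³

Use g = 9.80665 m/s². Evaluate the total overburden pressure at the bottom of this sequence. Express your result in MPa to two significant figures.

1700 MPa

glacial till: 1980 kg/m³ × 9.80665 m/s² × 170 m = 3.301×10^6 Pa = 3.301 MPa
coal seam: 1454 kg/m³ × 9.80665 m/s² × 100 m = 1.426×10^6 Pa = 1.426 MPa
shale: 2610 kg/m³ × 9.80665 m/s² × 4390 m = 1.124×10^8 Pa = 112.4 MPa
peridotite: 3200 kg/m³ × 9.80665 m/s² × 49870 m = 1.565×10^9 Pa = 1565 MPa
Total = 3.301 + 1.426 + 112.4 + 1565 = 1682.1 MPa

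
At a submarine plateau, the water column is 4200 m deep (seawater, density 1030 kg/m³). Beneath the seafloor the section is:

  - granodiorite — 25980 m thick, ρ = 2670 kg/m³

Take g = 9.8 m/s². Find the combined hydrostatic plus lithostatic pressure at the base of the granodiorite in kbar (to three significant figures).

7.22 kbar

seawater: 1030 kg/m³ × 9.8 m/s² × 4200 m = 4.239×10^7 Pa = 0.4239 kbar
granodiorite: 2670 kg/m³ × 9.8 m/s² × 25980 m = 6.798×10^8 Pa = 6.798 kbar
Total = 0.4239 + 6.798 = 7.2219 kbar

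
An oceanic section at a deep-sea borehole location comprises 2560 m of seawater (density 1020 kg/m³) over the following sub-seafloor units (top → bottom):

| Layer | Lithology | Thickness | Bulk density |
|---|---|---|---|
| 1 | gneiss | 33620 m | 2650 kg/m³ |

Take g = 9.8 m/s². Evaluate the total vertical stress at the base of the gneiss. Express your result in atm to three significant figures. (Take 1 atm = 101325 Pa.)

8870 atm

seawater: 1020 kg/m³ × 9.8 m/s² × 2560 m = 2.559×10^7 Pa = 252.6 atm
gneiss: 2650 kg/m³ × 9.8 m/s² × 33620 m = 8.731×10^8 Pa = 8617 atm
Total = 252.6 + 8617 = 8869.5 atm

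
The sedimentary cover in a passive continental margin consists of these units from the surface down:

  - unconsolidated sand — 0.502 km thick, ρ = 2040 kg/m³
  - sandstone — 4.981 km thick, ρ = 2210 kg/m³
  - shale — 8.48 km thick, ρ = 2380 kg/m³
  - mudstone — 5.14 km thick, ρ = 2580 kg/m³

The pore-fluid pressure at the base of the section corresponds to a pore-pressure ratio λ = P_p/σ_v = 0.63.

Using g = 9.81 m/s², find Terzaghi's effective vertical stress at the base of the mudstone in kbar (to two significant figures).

1.7 kbar

Overburden (lithostatic) stress σ_v:
unconsolidated sand: 2040 kg/m³ × 9.81 m/s² × 502 m = 1.005×10^7 Pa = 10.05 MPa
sandstone: 2210 kg/m³ × 9.81 m/s² × 4981 m = 1.080×10^8 Pa = 108.0 MPa
shale: 2380 kg/m³ × 9.81 m/s² × 8480 m = 1.980×10^8 Pa = 198.0 MPa
mudstone: 2580 kg/m³ × 9.81 m/s² × 5140 m = 1.301×10^8 Pa = 130.1 MPa
Total = 10.05 + 108.0 + 198.0 + 130.1 = 446.12 MPa
Pore pressure P_p = λ·σ_v = 0.63 × 446.1 MPa = 281.1 MPa
Effective stress σ' = σ_v − P_p = 446.1 − 281.1 = 165.06 MPa = 1.6506 kbar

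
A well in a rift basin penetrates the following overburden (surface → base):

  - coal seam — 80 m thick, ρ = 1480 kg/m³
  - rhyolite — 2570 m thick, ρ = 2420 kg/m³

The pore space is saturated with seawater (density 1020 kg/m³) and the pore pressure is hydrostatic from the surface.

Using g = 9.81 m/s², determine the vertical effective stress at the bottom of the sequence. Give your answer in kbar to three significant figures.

Overburden (lithostatic) stress σ_v:
coal seam: 1480 kg/m³ × 9.81 m/s² × 80 m = 1.162×10^6 Pa = 1.162 MPa
rhyolite: 2420 kg/m³ × 9.81 m/s² × 2570 m = 6.101×10^7 Pa = 61.01 MPa
Total = 1.162 + 61.01 = 62.174 MPa
Pore pressure P_p = 1020 kg/m³ × 9.81 m/s² × 2650 m = 2.652×10^7 Pa = 26.52 MPa
Effective stress σ' = σ_v − P_p = 62.17 − 26.52 = 35.657 MPa = 0.35657 kbar

0.357 kbar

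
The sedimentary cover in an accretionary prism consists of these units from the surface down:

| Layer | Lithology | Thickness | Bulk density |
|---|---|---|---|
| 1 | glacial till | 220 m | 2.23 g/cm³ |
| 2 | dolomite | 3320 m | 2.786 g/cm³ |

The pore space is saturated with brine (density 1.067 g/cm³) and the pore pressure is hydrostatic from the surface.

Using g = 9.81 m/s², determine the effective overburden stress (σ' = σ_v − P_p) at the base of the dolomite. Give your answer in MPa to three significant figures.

Overburden (lithostatic) stress σ_v:
glacial till: 2230 kg/m³ × 9.81 m/s² × 220 m = 4.813×10^6 Pa = 4.813 MPa
dolomite: 2786 kg/m³ × 9.81 m/s² × 3320 m = 9.074×10^7 Pa = 90.74 MPa
Total = 4.813 + 90.74 = 95.551 MPa
Pore pressure P_p = 1067 kg/m³ × 9.81 m/s² × 3540 m = 3.705×10^7 Pa = 37.05 MPa
Effective stress σ' = σ_v − P_p = 95.55 − 37.05 = 58.496 MPa

58.5 MPa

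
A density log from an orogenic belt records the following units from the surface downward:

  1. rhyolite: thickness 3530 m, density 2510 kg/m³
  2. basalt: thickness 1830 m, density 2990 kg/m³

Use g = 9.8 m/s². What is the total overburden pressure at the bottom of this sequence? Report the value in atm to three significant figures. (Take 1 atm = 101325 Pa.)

rhyolite: 2510 kg/m³ × 9.8 m/s² × 3530 m = 8.683×10^7 Pa = 857.0 atm
basalt: 2990 kg/m³ × 9.8 m/s² × 1830 m = 5.362×10^7 Pa = 529.2 atm
Total = 857.0 + 529.2 = 1386.2 atm

1390 atm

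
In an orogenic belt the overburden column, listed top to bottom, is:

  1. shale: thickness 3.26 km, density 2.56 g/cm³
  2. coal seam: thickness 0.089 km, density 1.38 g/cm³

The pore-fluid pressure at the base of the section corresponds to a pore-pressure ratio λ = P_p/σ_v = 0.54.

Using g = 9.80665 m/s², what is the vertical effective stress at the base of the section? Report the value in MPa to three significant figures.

38.2 MPa

Overburden (lithostatic) stress σ_v:
shale: 2560 kg/m³ × 9.80665 m/s² × 3260 m = 8.184×10^7 Pa = 81.84 MPa
coal seam: 1380 kg/m³ × 9.80665 m/s² × 89 m = 1.204×10^6 Pa = 1.204 MPa
Total = 81.84 + 1.204 = 83.047 MPa
Pore pressure P_p = λ·σ_v = 0.54 × 83.05 MPa = 44.85 MPa
Effective stress σ' = σ_v − P_p = 83.05 − 44.85 = 38.202 MPa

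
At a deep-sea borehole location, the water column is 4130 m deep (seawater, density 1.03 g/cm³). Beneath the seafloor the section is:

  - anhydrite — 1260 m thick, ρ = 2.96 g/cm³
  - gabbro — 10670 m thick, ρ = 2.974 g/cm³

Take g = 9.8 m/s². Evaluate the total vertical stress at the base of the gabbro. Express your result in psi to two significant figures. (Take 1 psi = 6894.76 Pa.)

56000 psi

seawater: 1030 kg/m³ × 9.8 m/s² × 4130 m = 4.169×10^7 Pa = 6046 psi
anhydrite: 2960 kg/m³ × 9.8 m/s² × 1260 m = 3.655×10^7 Pa = 5301 psi
gabbro: 2974 kg/m³ × 9.8 m/s² × 10670 m = 3.110×10^8 Pa = 45104 psi
Total = 6046 + 5301 + 45104 = 56451 psi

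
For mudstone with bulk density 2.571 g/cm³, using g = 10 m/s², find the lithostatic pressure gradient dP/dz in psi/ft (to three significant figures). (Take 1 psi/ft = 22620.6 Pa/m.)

dP/dz = ρg = 2571 kg/m³ × 10 m/s² = 25710 Pa/m
= 25710 Pa/m × (1 psi/ft / 22621 Pa/m) = 1.1366 psi/ft

1.14 psi/ft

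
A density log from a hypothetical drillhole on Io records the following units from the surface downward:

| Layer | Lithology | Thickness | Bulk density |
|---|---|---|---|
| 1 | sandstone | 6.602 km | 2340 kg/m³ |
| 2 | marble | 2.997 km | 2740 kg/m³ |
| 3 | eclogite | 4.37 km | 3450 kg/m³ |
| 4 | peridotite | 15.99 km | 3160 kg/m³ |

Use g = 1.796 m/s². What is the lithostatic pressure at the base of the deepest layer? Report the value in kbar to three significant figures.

sandstone: 2340 kg/m³ × 1.796 m/s² × 6602 m = 2.775×10^7 Pa = 0.2775 kbar
marble: 2740 kg/m³ × 1.796 m/s² × 2997 m = 1.475×10^7 Pa = 0.1475 kbar
eclogite: 3450 kg/m³ × 1.796 m/s² × 4370 m = 2.708×10^7 Pa = 0.2708 kbar
peridotite: 3160 kg/m³ × 1.796 m/s² × 15990 m = 9.075×10^7 Pa = 0.9075 kbar
Total = 0.2775 + 0.1475 + 0.2708 + 0.9075 = 1.6032 kbar

1.60 kbar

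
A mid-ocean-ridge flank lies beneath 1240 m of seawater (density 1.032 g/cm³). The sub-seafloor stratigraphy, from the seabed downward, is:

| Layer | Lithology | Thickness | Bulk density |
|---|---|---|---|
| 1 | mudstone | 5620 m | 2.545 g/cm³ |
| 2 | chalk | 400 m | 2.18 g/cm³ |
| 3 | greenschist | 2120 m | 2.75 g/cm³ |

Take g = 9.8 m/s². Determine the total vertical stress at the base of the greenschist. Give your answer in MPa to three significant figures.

218 MPa

seawater: 1032 kg/m³ × 9.8 m/s² × 1240 m = 1.254×10^7 Pa = 12.54 MPa
mudstone: 2545 kg/m³ × 9.8 m/s² × 5620 m = 1.402×10^8 Pa = 140.2 MPa
chalk: 2180 kg/m³ × 9.8 m/s² × 400 m = 8.546×10^6 Pa = 8.546 MPa
greenschist: 2750 kg/m³ × 9.8 m/s² × 2120 m = 5.713×10^7 Pa = 57.13 MPa
Total = 12.54 + 140.2 + 8.546 + 57.13 = 218.39 MPa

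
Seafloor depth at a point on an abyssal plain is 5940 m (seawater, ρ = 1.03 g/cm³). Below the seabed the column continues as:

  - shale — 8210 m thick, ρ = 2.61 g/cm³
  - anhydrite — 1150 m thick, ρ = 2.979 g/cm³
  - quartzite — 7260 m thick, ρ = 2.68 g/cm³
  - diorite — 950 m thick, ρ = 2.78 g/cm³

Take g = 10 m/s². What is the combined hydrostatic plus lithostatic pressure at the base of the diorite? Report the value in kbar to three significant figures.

seawater: 1030 kg/m³ × 10 m/s² × 5940 m = 6.118×10^7 Pa = 0.6118 kbar
shale: 2610 kg/m³ × 10 m/s² × 8210 m = 2.143×10^8 Pa = 2.143 kbar
anhydrite: 2979 kg/m³ × 10 m/s² × 1150 m = 3.426×10^7 Pa = 0.3426 kbar
quartzite: 2680 kg/m³ × 10 m/s² × 7260 m = 1.946×10^8 Pa = 1.946 kbar
diorite: 2780 kg/m³ × 10 m/s² × 950 m = 2.641×10^7 Pa = 0.2641 kbar
Total = 0.6118 + 2.143 + 0.3426 + 1.946 + 0.2641 = 5.3070 kbar

5.31 kbar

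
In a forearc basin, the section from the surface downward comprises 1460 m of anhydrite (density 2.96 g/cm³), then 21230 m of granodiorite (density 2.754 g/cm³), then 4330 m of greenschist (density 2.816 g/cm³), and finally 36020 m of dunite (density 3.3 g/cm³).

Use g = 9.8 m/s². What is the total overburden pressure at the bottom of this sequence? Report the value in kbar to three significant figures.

anhydrite: 2960 kg/m³ × 9.8 m/s² × 1460 m = 4.235×10^7 Pa = 0.4235 kbar
granodiorite: 2754 kg/m³ × 9.8 m/s² × 21230 m = 5.730×10^8 Pa = 5.730 kbar
greenschist: 2816 kg/m³ × 9.8 m/s² × 4330 m = 1.195×10^8 Pa = 1.195 kbar
dunite: 3300 kg/m³ × 9.8 m/s² × 36020 m = 1.165×10^9 Pa = 11.65 kbar
Total = 0.4235 + 5.730 + 1.195 + 11.65 = 18.997 kbar

19.0 kbar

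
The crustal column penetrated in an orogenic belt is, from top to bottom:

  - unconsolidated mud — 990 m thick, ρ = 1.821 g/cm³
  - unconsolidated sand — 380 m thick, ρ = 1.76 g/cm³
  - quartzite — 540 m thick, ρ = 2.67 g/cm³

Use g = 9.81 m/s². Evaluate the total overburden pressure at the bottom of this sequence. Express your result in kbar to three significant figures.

unconsolidated mud: 1821 kg/m³ × 9.81 m/s² × 990 m = 1.769×10^7 Pa = 0.1769 kbar
unconsolidated sand: 1760 kg/m³ × 9.81 m/s² × 380 m = 6.561×10^6 Pa = 0.06561 kbar
quartzite: 2670 kg/m³ × 9.81 m/s² × 540 m = 1.414×10^7 Pa = 0.1414 kbar
Total = 0.1769 + 0.06561 + 0.1414 = 0.38390 kbar

0.384 kbar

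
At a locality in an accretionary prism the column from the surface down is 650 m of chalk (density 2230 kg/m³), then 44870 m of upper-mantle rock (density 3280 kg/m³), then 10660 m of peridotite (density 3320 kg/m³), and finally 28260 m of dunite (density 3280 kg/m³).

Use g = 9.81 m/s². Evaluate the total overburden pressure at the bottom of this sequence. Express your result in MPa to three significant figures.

2710 MPa

chalk: 2230 kg/m³ × 9.81 m/s² × 650 m = 1.422×10^7 Pa = 14.22 MPa
upper-mantle rock: 3280 kg/m³ × 9.81 m/s² × 44870 m = 1.444×10^9 Pa = 1444 MPa
peridotite: 3320 kg/m³ × 9.81 m/s² × 10660 m = 3.472×10^8 Pa = 347.2 MPa
dunite: 3280 kg/m³ × 9.81 m/s² × 28260 m = 9.093×10^8 Pa = 909.3 MPa
Total = 14.22 + 1444 + 347.2 + 909.3 = 2714.5 MPa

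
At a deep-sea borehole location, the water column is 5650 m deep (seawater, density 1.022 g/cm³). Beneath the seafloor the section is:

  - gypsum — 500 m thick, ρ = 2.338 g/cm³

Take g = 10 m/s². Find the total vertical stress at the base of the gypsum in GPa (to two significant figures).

0.069 GPa

seawater: 1022 kg/m³ × 10 m/s² × 5650 m = 5.774×10^7 Pa = 0.05774 GPa
gypsum: 2338 kg/m³ × 10 m/s² × 500 m = 1.169×10^7 Pa = 0.01169 GPa
Total = 0.05774 + 0.01169 = 0.069433 GPa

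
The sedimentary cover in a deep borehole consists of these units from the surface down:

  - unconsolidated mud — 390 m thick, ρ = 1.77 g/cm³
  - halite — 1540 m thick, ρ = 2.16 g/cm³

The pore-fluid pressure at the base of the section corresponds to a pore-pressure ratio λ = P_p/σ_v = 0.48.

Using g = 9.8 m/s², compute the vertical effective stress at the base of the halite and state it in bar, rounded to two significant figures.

200 bar

Overburden (lithostatic) stress σ_v:
unconsolidated mud: 1770 kg/m³ × 9.8 m/s² × 390 m = 6.765×10^6 Pa = 6.765 MPa
halite: 2160 kg/m³ × 9.8 m/s² × 1540 m = 3.260×10^7 Pa = 32.60 MPa
Total = 6.765 + 32.60 = 39.364 MPa
Pore pressure P_p = λ·σ_v = 0.48 × 39.36 MPa = 18.89 MPa
Effective stress σ' = σ_v − P_p = 39.36 − 18.89 = 20.469 MPa = 204.69 bar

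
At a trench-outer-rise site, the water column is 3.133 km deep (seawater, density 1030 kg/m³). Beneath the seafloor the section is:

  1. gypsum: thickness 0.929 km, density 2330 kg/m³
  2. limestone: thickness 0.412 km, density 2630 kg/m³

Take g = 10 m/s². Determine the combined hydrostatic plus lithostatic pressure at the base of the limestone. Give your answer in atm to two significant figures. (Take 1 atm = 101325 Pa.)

seawater: 1030 kg/m³ × 10 m/s² × 3133 m = 3.227×10^7 Pa = 318.5 atm
gypsum: 2330 kg/m³ × 10 m/s² × 929 m = 2.165×10^7 Pa = 213.6 atm
limestone: 2630 kg/m³ × 10 m/s² × 412 m = 1.084×10^7 Pa = 106.9 atm
Total = 318.5 + 213.6 + 106.9 = 639.04 atm

640 atm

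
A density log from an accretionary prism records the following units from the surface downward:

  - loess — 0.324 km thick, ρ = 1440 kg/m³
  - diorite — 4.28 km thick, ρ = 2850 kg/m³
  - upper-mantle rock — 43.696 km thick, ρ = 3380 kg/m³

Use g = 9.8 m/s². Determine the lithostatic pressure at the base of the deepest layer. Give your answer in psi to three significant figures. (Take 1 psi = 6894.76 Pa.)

loess: 1440 kg/m³ × 9.8 m/s² × 324 m = 4.572×10^6 Pa = 663.2 psi
diorite: 2850 kg/m³ × 9.8 m/s² × 4280 m = 1.195×10^8 Pa = 17338 psi
upper-mantle rock: 3380 kg/m³ × 9.8 m/s² × 43696 m = 1.447×10^9 Pa = 2.099×10^5 psi
Total = 663.2 + 17338 + 2.099×10^5 = 2.2793×10^5 psi

228000 psi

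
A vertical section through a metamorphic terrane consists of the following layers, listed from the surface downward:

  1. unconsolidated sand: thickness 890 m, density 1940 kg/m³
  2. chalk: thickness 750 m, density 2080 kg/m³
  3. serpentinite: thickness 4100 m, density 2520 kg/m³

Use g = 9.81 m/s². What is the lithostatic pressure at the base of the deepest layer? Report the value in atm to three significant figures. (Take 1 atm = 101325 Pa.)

unconsolidated sand: 1940 kg/m³ × 9.81 m/s² × 890 m = 1.694×10^7 Pa = 167.2 atm
chalk: 2080 kg/m³ × 9.81 m/s² × 750 m = 1.530×10^7 Pa = 151.0 atm
serpentinite: 2520 kg/m³ × 9.81 m/s² × 4100 m = 1.014×10^8 Pa = 1000 atm
Total = 167.2 + 151.0 + 1000 = 1318.5 atm

1320 atm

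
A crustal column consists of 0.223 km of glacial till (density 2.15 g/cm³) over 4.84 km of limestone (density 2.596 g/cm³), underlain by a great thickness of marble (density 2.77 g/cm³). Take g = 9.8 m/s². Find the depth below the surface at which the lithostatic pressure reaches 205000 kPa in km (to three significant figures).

Pressure at base of upper layers: 2150×9.8×223 + 2596×9.8×4840 = 1.278×10^8 Pa = 1.278×10^5 kPa
Remaining pressure to be supplied by marble: 2.050×10^8 − 1.278×10^8 = 7.717×10^7 Pa
Additional depth in marble = 7.717×10^7 Pa / (2770 kg/m³ × 9.8 m/s²) = 2842.7 m
Total depth = 5063 m + 2842.7 m = 7905.7 m
= 7.9057 km

7.91 km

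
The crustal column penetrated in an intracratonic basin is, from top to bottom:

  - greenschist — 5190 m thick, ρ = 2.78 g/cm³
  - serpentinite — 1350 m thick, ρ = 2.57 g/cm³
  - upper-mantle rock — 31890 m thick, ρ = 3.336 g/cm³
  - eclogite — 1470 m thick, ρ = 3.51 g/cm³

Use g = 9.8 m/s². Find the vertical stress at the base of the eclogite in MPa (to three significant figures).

greenschist: 2780 kg/m³ × 9.8 m/s² × 5190 m = 1.414×10^8 Pa = 141.4 MPa
serpentinite: 2570 kg/m³ × 9.8 m/s² × 1350 m = 3.400×10^7 Pa = 34.00 MPa
upper-mantle rock: 3336 kg/m³ × 9.8 m/s² × 31890 m = 1.043×10^9 Pa = 1043 MPa
eclogite: 3510 kg/m³ × 9.8 m/s² × 1470 m = 5.057×10^7 Pa = 50.57 MPa
Total = 141.4 + 34.00 + 1043 + 50.57 = 1268.5 MPa

1270 MPa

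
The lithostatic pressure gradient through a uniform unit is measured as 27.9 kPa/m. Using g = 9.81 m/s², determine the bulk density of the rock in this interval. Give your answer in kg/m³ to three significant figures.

2840 kg/m³

ρ = (dP/dz)/g = 27.9 kPa/m / 9.81 m/s² = 27900 Pa/m / 9.81 m/s² = 2844.0 kg/m³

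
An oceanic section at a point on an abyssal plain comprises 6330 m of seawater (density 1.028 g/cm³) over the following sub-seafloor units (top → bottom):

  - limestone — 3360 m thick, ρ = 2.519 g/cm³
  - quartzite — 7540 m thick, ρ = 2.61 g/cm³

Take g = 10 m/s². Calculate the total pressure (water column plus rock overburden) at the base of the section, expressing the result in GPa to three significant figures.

0.347 GPa

seawater: 1028 kg/m³ × 10 m/s² × 6330 m = 6.507×10^7 Pa = 0.06507 GPa
limestone: 2519 kg/m³ × 10 m/s² × 3360 m = 8.464×10^7 Pa = 0.08464 GPa
quartzite: 2610 kg/m³ × 10 m/s² × 7540 m = 1.968×10^8 Pa = 0.1968 GPa
Total = 0.06507 + 0.08464 + 0.1968 = 0.34650 GPa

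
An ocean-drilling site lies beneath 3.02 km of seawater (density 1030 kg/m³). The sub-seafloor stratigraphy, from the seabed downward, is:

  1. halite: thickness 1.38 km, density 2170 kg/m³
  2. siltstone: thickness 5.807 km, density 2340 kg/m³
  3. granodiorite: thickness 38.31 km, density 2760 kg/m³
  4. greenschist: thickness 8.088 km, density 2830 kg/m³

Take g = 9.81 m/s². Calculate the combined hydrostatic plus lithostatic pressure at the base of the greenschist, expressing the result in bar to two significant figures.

seawater: 1030 kg/m³ × 9.81 m/s² × 3020 m = 3.051×10^7 Pa = 305.1 bar
halite: 2170 kg/m³ × 9.81 m/s² × 1380 m = 2.938×10^7 Pa = 293.8 bar
siltstone: 2340 kg/m³ × 9.81 m/s² × 5807 m = 1.333×10^8 Pa = 1333 bar
granodiorite: 2760 kg/m³ × 9.81 m/s² × 38310 m = 1.037×10^9 Pa = 10373 bar
greenschist: 2830 kg/m³ × 9.81 m/s² × 8088 m = 2.245×10^8 Pa = 2245 bar
Total = 305.1 + 293.8 + 1333 + 10373 + 2245 = 14550 bar

15000 bar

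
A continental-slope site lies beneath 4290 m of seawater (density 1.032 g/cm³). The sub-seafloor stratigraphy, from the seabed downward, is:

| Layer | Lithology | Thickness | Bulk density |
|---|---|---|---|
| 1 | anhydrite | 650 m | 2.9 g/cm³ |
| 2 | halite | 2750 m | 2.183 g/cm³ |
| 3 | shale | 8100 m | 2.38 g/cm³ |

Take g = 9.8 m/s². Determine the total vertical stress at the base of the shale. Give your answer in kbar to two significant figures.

seawater: 1032 kg/m³ × 9.8 m/s² × 4290 m = 4.339×10^7 Pa = 0.4339 kbar
anhydrite: 2900 kg/m³ × 9.8 m/s² × 650 m = 1.847×10^7 Pa = 0.1847 kbar
halite: 2183 kg/m³ × 9.8 m/s² × 2750 m = 5.883×10^7 Pa = 0.5883 kbar
shale: 2380 kg/m³ × 9.8 m/s² × 8100 m = 1.889×10^8 Pa = 1.889 kbar
Total = 0.4339 + 0.1847 + 0.5883 + 1.889 = 3.0962 kbar

3.1 kbar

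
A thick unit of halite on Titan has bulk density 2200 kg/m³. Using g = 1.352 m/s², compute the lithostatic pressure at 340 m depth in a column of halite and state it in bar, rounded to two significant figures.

halite: 2200 kg/m³ × 1.352 m/s² × 340 m = 1.011×10^6 Pa = 10.11 bar

10 bar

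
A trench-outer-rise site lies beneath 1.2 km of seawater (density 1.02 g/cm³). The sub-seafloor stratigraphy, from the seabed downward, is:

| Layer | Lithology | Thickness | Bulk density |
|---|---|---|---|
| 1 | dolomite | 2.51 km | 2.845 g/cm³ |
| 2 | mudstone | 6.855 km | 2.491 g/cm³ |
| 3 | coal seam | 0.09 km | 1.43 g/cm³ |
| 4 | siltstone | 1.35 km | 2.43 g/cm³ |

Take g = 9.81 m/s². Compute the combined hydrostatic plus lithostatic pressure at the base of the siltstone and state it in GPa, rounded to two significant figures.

0.28 GPa

seawater: 1020 kg/m³ × 9.81 m/s² × 1200 m = 1.201×10^7 Pa = 0.01201 GPa
dolomite: 2845 kg/m³ × 9.81 m/s² × 2510 m = 7.005×10^7 Pa = 0.07005 GPa
mudstone: 2491 kg/m³ × 9.81 m/s² × 6855 m = 1.675×10^8 Pa = 0.1675 GPa
coal seam: 1430 kg/m³ × 9.81 m/s² × 90 m = 1.263×10^6 Pa = 1.263×10^-3 GPa
siltstone: 2430 kg/m³ × 9.81 m/s² × 1350 m = 3.218×10^7 Pa = 0.03218 GPa
Total = 0.01201 + 0.07005 + 0.1675 + 1.263×10^-3 + 0.03218 = 0.28302 GPa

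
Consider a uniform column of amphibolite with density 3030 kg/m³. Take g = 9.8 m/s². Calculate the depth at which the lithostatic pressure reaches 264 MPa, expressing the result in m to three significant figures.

8890 m

h = P/(ρg) = 264 MPa / (3030 kg/m³ × 9.8 m/s²) = 2.640×10^8 Pa / 29694 Pa/m = 8890.7 m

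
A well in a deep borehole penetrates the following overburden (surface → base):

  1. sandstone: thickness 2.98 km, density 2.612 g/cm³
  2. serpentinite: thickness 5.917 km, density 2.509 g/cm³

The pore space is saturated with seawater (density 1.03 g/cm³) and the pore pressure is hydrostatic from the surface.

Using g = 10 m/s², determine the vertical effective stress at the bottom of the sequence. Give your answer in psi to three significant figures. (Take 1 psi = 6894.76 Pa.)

Overburden (lithostatic) stress σ_v:
sandstone: 2612 kg/m³ × 10 m/s² × 2980 m = 7.784×10^7 Pa = 77.84 MPa
serpentinite: 2509 kg/m³ × 10 m/s² × 5917 m = 1.485×10^8 Pa = 148.5 MPa
Total = 77.84 + 148.5 = 226.30 MPa
Pore pressure P_p = 1030 kg/m³ × 10 m/s² × 8897 m = 9.164×10^7 Pa = 91.64 MPa
Effective stress σ' = σ_v − P_p = 226.3 − 91.64 = 134.66 MPa = 19530 psi

19500 psi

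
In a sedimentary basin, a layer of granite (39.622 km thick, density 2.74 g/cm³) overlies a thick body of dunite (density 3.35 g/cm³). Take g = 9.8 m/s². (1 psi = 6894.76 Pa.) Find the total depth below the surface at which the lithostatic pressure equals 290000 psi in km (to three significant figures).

68.1 km

Pressure at base of upper layers: 2740×9.8×39622 = 1.064×10^9 Pa = 1.543×10^5 psi
Remaining pressure to be supplied by dunite: 1.999×10^9 − 1.064×10^9 = 9.355×10^8 Pa
Additional depth in dunite = 9.355×10^8 Pa / (3350 kg/m³ × 9.8 m/s²) = 28497 m
Total depth = 39622 m + 28497 m = 68119 m
= 68.119 km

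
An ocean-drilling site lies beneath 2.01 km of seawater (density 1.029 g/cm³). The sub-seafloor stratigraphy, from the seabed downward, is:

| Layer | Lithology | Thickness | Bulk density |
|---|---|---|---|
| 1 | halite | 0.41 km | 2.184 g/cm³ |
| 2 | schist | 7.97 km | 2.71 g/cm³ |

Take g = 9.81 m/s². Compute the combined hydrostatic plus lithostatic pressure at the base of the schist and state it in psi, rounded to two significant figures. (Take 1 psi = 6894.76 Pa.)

seawater: 1029 kg/m³ × 9.81 m/s² × 2010 m = 2.029×10^7 Pa = 2943 psi
halite: 2184 kg/m³ × 9.81 m/s² × 410 m = 8.784×10^6 Pa = 1274 psi
schist: 2710 kg/m³ × 9.81 m/s² × 7970 m = 2.119×10^8 Pa = 30731 psi
Total = 2943 + 1274 + 30731 = 34948 psi

35000 psi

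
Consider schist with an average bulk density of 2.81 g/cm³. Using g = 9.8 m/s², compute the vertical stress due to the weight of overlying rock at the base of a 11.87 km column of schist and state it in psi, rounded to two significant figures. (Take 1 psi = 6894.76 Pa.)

schist: 2810 kg/m³ × 9.8 m/s² × 11870 m = 3.269×10^8 Pa = 47409 psi

47000 psi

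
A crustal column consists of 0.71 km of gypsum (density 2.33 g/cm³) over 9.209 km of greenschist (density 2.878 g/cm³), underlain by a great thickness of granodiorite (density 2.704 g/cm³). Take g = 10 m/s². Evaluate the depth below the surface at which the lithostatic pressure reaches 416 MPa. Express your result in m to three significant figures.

14900 m

Pressure at base of upper layers: 2330×10×710 + 2878×10×9209 = 2.816×10^8 Pa = 281.6 MPa
Remaining pressure to be supplied by granodiorite: 4.160×10^8 − 2.816×10^8 = 1.344×10^8 Pa
Additional depth in granodiorite = 1.344×10^8 Pa / (2704 kg/m³ × 10 m/s²) = 4971.2 m
Total depth = 9919 m + 4971.2 m = 14890 m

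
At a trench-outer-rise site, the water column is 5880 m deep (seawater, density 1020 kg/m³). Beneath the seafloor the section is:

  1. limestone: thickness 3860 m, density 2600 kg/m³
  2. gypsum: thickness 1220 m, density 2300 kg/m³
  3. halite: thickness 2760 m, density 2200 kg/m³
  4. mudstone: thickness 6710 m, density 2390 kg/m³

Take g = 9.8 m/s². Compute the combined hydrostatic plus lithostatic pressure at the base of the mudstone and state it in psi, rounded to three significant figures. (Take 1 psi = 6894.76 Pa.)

58200 psi

seawater: 1020 kg/m³ × 9.8 m/s² × 5880 m = 5.878×10^7 Pa = 8525 psi
limestone: 2600 kg/m³ × 9.8 m/s² × 3860 m = 9.835×10^7 Pa = 14265 psi
gypsum: 2300 kg/m³ × 9.8 m/s² × 1220 m = 2.750×10^7 Pa = 3988 psi
halite: 2200 kg/m³ × 9.8 m/s² × 2760 m = 5.951×10^7 Pa = 8631 psi
mudstone: 2390 kg/m³ × 9.8 m/s² × 6710 m = 1.572×10^8 Pa = 22794 psi
Total = 8525 + 14265 + 3988 + 8631 + 22794 = 58203 psi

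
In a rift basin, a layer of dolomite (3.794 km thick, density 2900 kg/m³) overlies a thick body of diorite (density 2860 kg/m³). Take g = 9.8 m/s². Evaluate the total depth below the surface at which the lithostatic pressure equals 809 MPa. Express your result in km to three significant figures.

Pressure at base of upper layers: 2900×9.8×3794 = 1.078×10^8 Pa = 107.8 MPa
Remaining pressure to be supplied by diorite: 8.090×10^8 − 1.078×10^8 = 7.012×10^8 Pa
Additional depth in diorite = 7.012×10^8 Pa / (2860 kg/m³ × 9.8 m/s²) = 25017 m
Total depth = 3794 m + 25017 m = 28811 m
= 28.811 km

28.8 km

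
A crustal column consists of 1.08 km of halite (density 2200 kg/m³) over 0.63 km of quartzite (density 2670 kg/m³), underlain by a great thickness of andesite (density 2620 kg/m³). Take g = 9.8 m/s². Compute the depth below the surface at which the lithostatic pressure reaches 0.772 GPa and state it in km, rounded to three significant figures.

30.2 km

Pressure at base of upper layers: 2200×9.8×1080 + 2670×9.8×630 = 3.977×10^7 Pa = 0.03977 GPa
Remaining pressure to be supplied by andesite: 7.720×10^8 − 3.977×10^7 = 7.322×10^8 Pa
Additional depth in andesite = 7.322×10^8 Pa / (2620 kg/m³ × 9.8 m/s²) = 28518 m
Total depth = 1710 m + 28518 m = 30228 m
= 30.228 km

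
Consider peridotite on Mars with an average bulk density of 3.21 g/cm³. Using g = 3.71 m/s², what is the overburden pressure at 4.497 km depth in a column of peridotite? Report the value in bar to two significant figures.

540 bar

peridotite: 3210 kg/m³ × 3.71 m/s² × 4497 m = 5.356×10^7 Pa = 535.6 bar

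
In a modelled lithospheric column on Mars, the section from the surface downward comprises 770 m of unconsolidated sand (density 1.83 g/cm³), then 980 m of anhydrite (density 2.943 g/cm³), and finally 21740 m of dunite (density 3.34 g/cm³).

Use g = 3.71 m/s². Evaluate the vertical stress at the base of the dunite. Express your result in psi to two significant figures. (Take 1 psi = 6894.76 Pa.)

unconsolidated sand: 1830 kg/m³ × 3.71 m/s² × 770 m = 5.228×10^6 Pa = 758.2 psi
anhydrite: 2943 kg/m³ × 3.71 m/s² × 980 m = 1.070×10^7 Pa = 1552 psi
dunite: 3340 kg/m³ × 3.71 m/s² × 21740 m = 2.694×10^8 Pa = 39072 psi
Total = 758.2 + 1552 + 39072 = 41382 psi

41000 psi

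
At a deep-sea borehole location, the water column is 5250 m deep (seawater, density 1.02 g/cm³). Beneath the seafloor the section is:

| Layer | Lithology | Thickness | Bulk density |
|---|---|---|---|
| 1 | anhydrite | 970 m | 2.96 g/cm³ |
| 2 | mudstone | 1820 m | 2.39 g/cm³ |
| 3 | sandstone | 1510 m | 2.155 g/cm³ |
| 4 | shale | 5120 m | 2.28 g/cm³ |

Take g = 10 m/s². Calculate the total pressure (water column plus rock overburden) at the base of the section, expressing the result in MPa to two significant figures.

seawater: 1020 kg/m³ × 10 m/s² × 5250 m = 5.355×10^7 Pa = 53.55 MPa
anhydrite: 2960 kg/m³ × 10 m/s² × 970 m = 2.871×10^7 Pa = 28.71 MPa
mudstone: 2390 kg/m³ × 10 m/s² × 1820 m = 4.350×10^7 Pa = 43.50 MPa
sandstone: 2155 kg/m³ × 10 m/s² × 1510 m = 3.254×10^7 Pa = 32.54 MPa
shale: 2280 kg/m³ × 10 m/s² × 5120 m = 1.167×10^8 Pa = 116.7 MPa
Total = 53.55 + 28.71 + 43.50 + 32.54 + 116.7 = 275.04 MPa

280 MPa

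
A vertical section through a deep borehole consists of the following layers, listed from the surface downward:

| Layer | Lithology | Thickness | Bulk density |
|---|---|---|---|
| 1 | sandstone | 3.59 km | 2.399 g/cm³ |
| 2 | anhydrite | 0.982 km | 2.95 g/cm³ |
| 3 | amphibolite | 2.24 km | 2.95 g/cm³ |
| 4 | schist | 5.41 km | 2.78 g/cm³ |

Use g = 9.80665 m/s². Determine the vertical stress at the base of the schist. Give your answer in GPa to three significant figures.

sandstone: 2399 kg/m³ × 9.80665 m/s² × 3590 m = 8.446×10^7 Pa = 0.08446 GPa
anhydrite: 2950 kg/m³ × 9.80665 m/s² × 982 m = 2.841×10^7 Pa = 0.02841 GPa
amphibolite: 2950 kg/m³ × 9.80665 m/s² × 2240 m = 6.480×10^7 Pa = 0.06480 GPa
schist: 2780 kg/m³ × 9.80665 m/s² × 5410 m = 1.475×10^8 Pa = 0.1475 GPa
Total = 0.08446 + 0.02841 + 0.06480 + 0.1475 = 0.32516 GPa

0.325 GPa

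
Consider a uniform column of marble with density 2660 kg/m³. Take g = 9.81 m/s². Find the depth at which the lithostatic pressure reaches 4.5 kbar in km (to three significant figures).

17.2 km

h = P/(ρg) = 4.5 kbar / (2660 kg/m³ × 9.81 m/s²) = 4.500×10^8 Pa / 26095 Pa/m = 17245 m
= 17.245 km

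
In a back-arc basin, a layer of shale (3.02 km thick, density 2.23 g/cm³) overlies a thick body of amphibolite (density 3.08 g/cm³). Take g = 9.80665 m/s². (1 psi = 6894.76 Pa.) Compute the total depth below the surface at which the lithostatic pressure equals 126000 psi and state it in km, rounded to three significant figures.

Pressure at base of upper layers: 2230×9.80665×3020 = 6.604×10^7 Pa = 9579 psi
Remaining pressure to be supplied by amphibolite: 8.687×10^8 − 6.604×10^7 = 8.027×10^8 Pa
Additional depth in amphibolite = 8.027×10^8 Pa / (3080 kg/m³ × 9.80665 m/s²) = 26575 m
Total depth = 3020 m + 26575 m = 29595 m
= 29.595 km

29.6 km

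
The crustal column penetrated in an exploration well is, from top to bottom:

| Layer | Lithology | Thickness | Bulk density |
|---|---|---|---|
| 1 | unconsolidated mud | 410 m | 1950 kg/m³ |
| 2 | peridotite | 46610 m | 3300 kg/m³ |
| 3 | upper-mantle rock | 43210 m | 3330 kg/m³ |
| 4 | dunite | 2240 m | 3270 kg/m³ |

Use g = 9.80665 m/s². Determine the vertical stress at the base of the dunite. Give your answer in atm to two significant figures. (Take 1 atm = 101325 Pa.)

30000 atm

unconsolidated mud: 1950 kg/m³ × 9.80665 m/s² × 410 m = 7.840×10^6 Pa = 77.38 atm
peridotite: 3300 kg/m³ × 9.80665 m/s² × 46610 m = 1.508×10^9 Pa = 14887 atm
upper-mantle rock: 3330 kg/m³ × 9.80665 m/s² × 43210 m = 1.411×10^9 Pa = 13926 atm
dunite: 3270 kg/m³ × 9.80665 m/s² × 2240 m = 7.183×10^7 Pa = 708.9 atm
Total = 77.38 + 14887 + 13926 + 708.9 = 29599 atm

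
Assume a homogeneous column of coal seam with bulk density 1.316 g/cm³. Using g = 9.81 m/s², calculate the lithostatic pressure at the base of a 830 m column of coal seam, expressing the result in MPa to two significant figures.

11 MPa

coal seam: 1316 kg/m³ × 9.81 m/s² × 830 m = 1.072×10^7 Pa = 10.72 MPa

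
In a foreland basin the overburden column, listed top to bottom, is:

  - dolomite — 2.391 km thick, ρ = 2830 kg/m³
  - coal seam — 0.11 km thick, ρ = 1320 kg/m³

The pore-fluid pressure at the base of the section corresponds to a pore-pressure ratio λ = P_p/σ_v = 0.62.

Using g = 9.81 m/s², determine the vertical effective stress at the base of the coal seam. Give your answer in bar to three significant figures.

258 bar

Overburden (lithostatic) stress σ_v:
dolomite: 2830 kg/m³ × 9.81 m/s² × 2391 m = 6.638×10^7 Pa = 66.38 MPa
coal seam: 1320 kg/m³ × 9.81 m/s² × 110 m = 1.424×10^6 Pa = 1.424 MPa
Total = 66.38 + 1.424 = 67.804 MPa
Pore pressure P_p = λ·σ_v = 0.62 × 67.80 MPa = 42.04 MPa
Effective stress σ' = σ_v − P_p = 67.80 − 42.04 = 25.766 MPa = 257.66 bar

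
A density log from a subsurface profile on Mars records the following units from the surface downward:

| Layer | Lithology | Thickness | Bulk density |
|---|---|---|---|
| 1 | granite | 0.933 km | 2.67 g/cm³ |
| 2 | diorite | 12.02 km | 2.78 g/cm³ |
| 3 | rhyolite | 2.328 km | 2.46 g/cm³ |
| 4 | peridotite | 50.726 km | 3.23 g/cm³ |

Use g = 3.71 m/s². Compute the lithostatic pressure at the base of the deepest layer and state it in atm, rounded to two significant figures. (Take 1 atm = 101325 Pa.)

granite: 2670 kg/m³ × 3.71 m/s² × 933 m = 9.242×10^6 Pa = 91.21 atm
diorite: 2780 kg/m³ × 3.71 m/s² × 12020 m = 1.240×10^8 Pa = 1224 atm
rhyolite: 2460 kg/m³ × 3.71 m/s² × 2328 m = 2.125×10^7 Pa = 209.7 atm
peridotite: 3230 kg/m³ × 3.71 m/s² × 50726 m = 6.079×10^8 Pa = 5999 atm
Total = 91.21 + 1224 + 209.7 + 5999 = 7523.6 atm

7500 atm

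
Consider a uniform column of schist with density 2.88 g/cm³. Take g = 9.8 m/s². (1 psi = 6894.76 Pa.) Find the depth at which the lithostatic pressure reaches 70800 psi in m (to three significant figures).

17300 m

h = P/(ρg) = 70800 psi / (2880 kg/m³ × 9.8 m/s²) = 4.881×10^8 Pa / 28224 Pa/m = 17296 m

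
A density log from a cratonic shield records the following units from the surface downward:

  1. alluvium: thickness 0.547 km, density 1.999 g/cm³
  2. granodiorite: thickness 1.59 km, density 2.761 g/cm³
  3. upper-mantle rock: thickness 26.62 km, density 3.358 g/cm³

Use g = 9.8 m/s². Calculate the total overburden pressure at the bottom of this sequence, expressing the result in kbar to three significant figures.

alluvium: 1999 kg/m³ × 9.8 m/s² × 547 m = 1.072×10^7 Pa = 0.1072 kbar
granodiorite: 2761 kg/m³ × 9.8 m/s² × 1590 m = 4.302×10^7 Pa = 0.4302 kbar
upper-mantle rock: 3358 kg/m³ × 9.8 m/s² × 26620 m = 8.760×10^8 Pa = 8.760 kbar
Total = 0.1072 + 0.4302 + 8.760 = 9.2976 kbar

9.30 kbar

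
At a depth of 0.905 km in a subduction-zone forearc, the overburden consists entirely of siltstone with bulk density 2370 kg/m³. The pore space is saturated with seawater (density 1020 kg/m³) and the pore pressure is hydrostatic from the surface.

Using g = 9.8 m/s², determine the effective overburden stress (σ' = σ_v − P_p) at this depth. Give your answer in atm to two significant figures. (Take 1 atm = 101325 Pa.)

120 atm

Overburden (lithostatic) stress σ_v:
siltstone: 2370 kg/m³ × 9.8 m/s² × 905 m = 2.102×10^7 Pa = 21.02 MPa
Pore pressure P_p = 1020 kg/m³ × 9.8 m/s² × 905 m = 9.046×10^6 Pa = 9.046 MPa
Effective stress σ' = σ_v − P_p = 21.02 − 9.046 = 11.973 MPa = 118.17 atm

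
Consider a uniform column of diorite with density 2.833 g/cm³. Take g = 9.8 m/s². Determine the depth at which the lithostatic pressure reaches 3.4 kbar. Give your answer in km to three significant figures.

12.2 km

h = P/(ρg) = 3.4 kbar / (2833 kg/m³ × 9.8 m/s²) = 3.400×10^8 Pa / 27763 Pa/m = 12246 m
= 12.246 km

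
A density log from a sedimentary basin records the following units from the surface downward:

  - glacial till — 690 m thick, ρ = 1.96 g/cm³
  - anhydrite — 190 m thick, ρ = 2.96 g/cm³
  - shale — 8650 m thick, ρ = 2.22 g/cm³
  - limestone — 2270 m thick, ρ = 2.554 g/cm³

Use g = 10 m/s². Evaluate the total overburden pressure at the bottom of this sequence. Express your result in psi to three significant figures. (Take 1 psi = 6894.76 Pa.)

glacial till: 1960 kg/m³ × 10 m/s² × 690 m = 1.352×10^7 Pa = 1961 psi
anhydrite: 2960 kg/m³ × 10 m/s² × 190 m = 5.624×10^6 Pa = 815.7 psi
shale: 2220 kg/m³ × 10 m/s² × 8650 m = 1.920×10^8 Pa = 27852 psi
limestone: 2554 kg/m³ × 10 m/s² × 2270 m = 5.798×10^7 Pa = 8409 psi
Total = 1961 + 815.7 + 27852 + 8409 = 39037 psi

39000 psi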